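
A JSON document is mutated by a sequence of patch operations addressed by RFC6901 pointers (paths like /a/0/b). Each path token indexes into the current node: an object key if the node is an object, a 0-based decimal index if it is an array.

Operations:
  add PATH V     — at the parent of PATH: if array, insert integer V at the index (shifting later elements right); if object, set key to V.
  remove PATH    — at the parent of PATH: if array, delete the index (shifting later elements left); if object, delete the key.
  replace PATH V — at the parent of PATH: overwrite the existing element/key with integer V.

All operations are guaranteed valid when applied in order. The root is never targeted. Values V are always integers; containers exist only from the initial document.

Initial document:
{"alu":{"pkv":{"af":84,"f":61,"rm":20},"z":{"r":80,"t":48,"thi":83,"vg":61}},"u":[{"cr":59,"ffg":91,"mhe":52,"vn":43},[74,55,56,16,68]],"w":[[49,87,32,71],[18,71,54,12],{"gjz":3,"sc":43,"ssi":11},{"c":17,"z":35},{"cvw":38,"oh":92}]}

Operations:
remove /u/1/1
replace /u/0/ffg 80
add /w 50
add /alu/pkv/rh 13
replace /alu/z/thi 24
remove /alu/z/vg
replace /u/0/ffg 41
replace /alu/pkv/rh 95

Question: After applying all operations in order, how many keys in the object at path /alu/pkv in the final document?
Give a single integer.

Answer: 4

Derivation:
After op 1 (remove /u/1/1): {"alu":{"pkv":{"af":84,"f":61,"rm":20},"z":{"r":80,"t":48,"thi":83,"vg":61}},"u":[{"cr":59,"ffg":91,"mhe":52,"vn":43},[74,56,16,68]],"w":[[49,87,32,71],[18,71,54,12],{"gjz":3,"sc":43,"ssi":11},{"c":17,"z":35},{"cvw":38,"oh":92}]}
After op 2 (replace /u/0/ffg 80): {"alu":{"pkv":{"af":84,"f":61,"rm":20},"z":{"r":80,"t":48,"thi":83,"vg":61}},"u":[{"cr":59,"ffg":80,"mhe":52,"vn":43},[74,56,16,68]],"w":[[49,87,32,71],[18,71,54,12],{"gjz":3,"sc":43,"ssi":11},{"c":17,"z":35},{"cvw":38,"oh":92}]}
After op 3 (add /w 50): {"alu":{"pkv":{"af":84,"f":61,"rm":20},"z":{"r":80,"t":48,"thi":83,"vg":61}},"u":[{"cr":59,"ffg":80,"mhe":52,"vn":43},[74,56,16,68]],"w":50}
After op 4 (add /alu/pkv/rh 13): {"alu":{"pkv":{"af":84,"f":61,"rh":13,"rm":20},"z":{"r":80,"t":48,"thi":83,"vg":61}},"u":[{"cr":59,"ffg":80,"mhe":52,"vn":43},[74,56,16,68]],"w":50}
After op 5 (replace /alu/z/thi 24): {"alu":{"pkv":{"af":84,"f":61,"rh":13,"rm":20},"z":{"r":80,"t":48,"thi":24,"vg":61}},"u":[{"cr":59,"ffg":80,"mhe":52,"vn":43},[74,56,16,68]],"w":50}
After op 6 (remove /alu/z/vg): {"alu":{"pkv":{"af":84,"f":61,"rh":13,"rm":20},"z":{"r":80,"t":48,"thi":24}},"u":[{"cr":59,"ffg":80,"mhe":52,"vn":43},[74,56,16,68]],"w":50}
After op 7 (replace /u/0/ffg 41): {"alu":{"pkv":{"af":84,"f":61,"rh":13,"rm":20},"z":{"r":80,"t":48,"thi":24}},"u":[{"cr":59,"ffg":41,"mhe":52,"vn":43},[74,56,16,68]],"w":50}
After op 8 (replace /alu/pkv/rh 95): {"alu":{"pkv":{"af":84,"f":61,"rh":95,"rm":20},"z":{"r":80,"t":48,"thi":24}},"u":[{"cr":59,"ffg":41,"mhe":52,"vn":43},[74,56,16,68]],"w":50}
Size at path /alu/pkv: 4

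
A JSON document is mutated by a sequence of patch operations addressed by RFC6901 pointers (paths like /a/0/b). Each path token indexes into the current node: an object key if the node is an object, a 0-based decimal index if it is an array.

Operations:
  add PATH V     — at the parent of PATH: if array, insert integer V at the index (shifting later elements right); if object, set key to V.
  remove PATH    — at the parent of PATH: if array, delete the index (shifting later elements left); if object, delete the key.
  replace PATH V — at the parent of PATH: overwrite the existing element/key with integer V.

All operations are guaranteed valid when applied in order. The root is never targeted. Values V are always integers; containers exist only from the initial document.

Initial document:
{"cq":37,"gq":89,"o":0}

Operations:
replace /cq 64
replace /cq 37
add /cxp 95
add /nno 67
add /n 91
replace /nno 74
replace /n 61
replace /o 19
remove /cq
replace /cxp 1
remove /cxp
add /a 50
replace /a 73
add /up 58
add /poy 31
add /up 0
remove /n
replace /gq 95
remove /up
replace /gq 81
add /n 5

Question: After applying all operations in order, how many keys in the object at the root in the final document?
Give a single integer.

After op 1 (replace /cq 64): {"cq":64,"gq":89,"o":0}
After op 2 (replace /cq 37): {"cq":37,"gq":89,"o":0}
After op 3 (add /cxp 95): {"cq":37,"cxp":95,"gq":89,"o":0}
After op 4 (add /nno 67): {"cq":37,"cxp":95,"gq":89,"nno":67,"o":0}
After op 5 (add /n 91): {"cq":37,"cxp":95,"gq":89,"n":91,"nno":67,"o":0}
After op 6 (replace /nno 74): {"cq":37,"cxp":95,"gq":89,"n":91,"nno":74,"o":0}
After op 7 (replace /n 61): {"cq":37,"cxp":95,"gq":89,"n":61,"nno":74,"o":0}
After op 8 (replace /o 19): {"cq":37,"cxp":95,"gq":89,"n":61,"nno":74,"o":19}
After op 9 (remove /cq): {"cxp":95,"gq":89,"n":61,"nno":74,"o":19}
After op 10 (replace /cxp 1): {"cxp":1,"gq":89,"n":61,"nno":74,"o":19}
After op 11 (remove /cxp): {"gq":89,"n":61,"nno":74,"o":19}
After op 12 (add /a 50): {"a":50,"gq":89,"n":61,"nno":74,"o":19}
After op 13 (replace /a 73): {"a":73,"gq":89,"n":61,"nno":74,"o":19}
After op 14 (add /up 58): {"a":73,"gq":89,"n":61,"nno":74,"o":19,"up":58}
After op 15 (add /poy 31): {"a":73,"gq":89,"n":61,"nno":74,"o":19,"poy":31,"up":58}
After op 16 (add /up 0): {"a":73,"gq":89,"n":61,"nno":74,"o":19,"poy":31,"up":0}
After op 17 (remove /n): {"a":73,"gq":89,"nno":74,"o":19,"poy":31,"up":0}
After op 18 (replace /gq 95): {"a":73,"gq":95,"nno":74,"o":19,"poy":31,"up":0}
After op 19 (remove /up): {"a":73,"gq":95,"nno":74,"o":19,"poy":31}
After op 20 (replace /gq 81): {"a":73,"gq":81,"nno":74,"o":19,"poy":31}
After op 21 (add /n 5): {"a":73,"gq":81,"n":5,"nno":74,"o":19,"poy":31}
Size at the root: 6

Answer: 6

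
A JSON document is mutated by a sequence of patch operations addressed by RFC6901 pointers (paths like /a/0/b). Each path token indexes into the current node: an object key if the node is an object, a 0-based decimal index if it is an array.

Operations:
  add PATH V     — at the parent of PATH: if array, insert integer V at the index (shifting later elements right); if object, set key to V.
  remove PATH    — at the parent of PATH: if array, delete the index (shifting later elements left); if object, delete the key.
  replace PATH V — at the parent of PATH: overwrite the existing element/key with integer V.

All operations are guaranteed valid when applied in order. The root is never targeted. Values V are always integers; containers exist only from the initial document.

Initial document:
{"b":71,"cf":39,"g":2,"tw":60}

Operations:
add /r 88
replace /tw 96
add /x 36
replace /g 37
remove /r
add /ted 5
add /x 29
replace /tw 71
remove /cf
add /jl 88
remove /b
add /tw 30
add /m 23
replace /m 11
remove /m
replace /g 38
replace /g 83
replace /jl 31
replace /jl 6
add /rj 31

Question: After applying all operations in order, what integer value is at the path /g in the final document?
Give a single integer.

After op 1 (add /r 88): {"b":71,"cf":39,"g":2,"r":88,"tw":60}
After op 2 (replace /tw 96): {"b":71,"cf":39,"g":2,"r":88,"tw":96}
After op 3 (add /x 36): {"b":71,"cf":39,"g":2,"r":88,"tw":96,"x":36}
After op 4 (replace /g 37): {"b":71,"cf":39,"g":37,"r":88,"tw":96,"x":36}
After op 5 (remove /r): {"b":71,"cf":39,"g":37,"tw":96,"x":36}
After op 6 (add /ted 5): {"b":71,"cf":39,"g":37,"ted":5,"tw":96,"x":36}
After op 7 (add /x 29): {"b":71,"cf":39,"g":37,"ted":5,"tw":96,"x":29}
After op 8 (replace /tw 71): {"b":71,"cf":39,"g":37,"ted":5,"tw":71,"x":29}
After op 9 (remove /cf): {"b":71,"g":37,"ted":5,"tw":71,"x":29}
After op 10 (add /jl 88): {"b":71,"g":37,"jl":88,"ted":5,"tw":71,"x":29}
After op 11 (remove /b): {"g":37,"jl":88,"ted":5,"tw":71,"x":29}
After op 12 (add /tw 30): {"g":37,"jl":88,"ted":5,"tw":30,"x":29}
After op 13 (add /m 23): {"g":37,"jl":88,"m":23,"ted":5,"tw":30,"x":29}
After op 14 (replace /m 11): {"g":37,"jl":88,"m":11,"ted":5,"tw":30,"x":29}
After op 15 (remove /m): {"g":37,"jl":88,"ted":5,"tw":30,"x":29}
After op 16 (replace /g 38): {"g":38,"jl":88,"ted":5,"tw":30,"x":29}
After op 17 (replace /g 83): {"g":83,"jl":88,"ted":5,"tw":30,"x":29}
After op 18 (replace /jl 31): {"g":83,"jl":31,"ted":5,"tw":30,"x":29}
After op 19 (replace /jl 6): {"g":83,"jl":6,"ted":5,"tw":30,"x":29}
After op 20 (add /rj 31): {"g":83,"jl":6,"rj":31,"ted":5,"tw":30,"x":29}
Value at /g: 83

Answer: 83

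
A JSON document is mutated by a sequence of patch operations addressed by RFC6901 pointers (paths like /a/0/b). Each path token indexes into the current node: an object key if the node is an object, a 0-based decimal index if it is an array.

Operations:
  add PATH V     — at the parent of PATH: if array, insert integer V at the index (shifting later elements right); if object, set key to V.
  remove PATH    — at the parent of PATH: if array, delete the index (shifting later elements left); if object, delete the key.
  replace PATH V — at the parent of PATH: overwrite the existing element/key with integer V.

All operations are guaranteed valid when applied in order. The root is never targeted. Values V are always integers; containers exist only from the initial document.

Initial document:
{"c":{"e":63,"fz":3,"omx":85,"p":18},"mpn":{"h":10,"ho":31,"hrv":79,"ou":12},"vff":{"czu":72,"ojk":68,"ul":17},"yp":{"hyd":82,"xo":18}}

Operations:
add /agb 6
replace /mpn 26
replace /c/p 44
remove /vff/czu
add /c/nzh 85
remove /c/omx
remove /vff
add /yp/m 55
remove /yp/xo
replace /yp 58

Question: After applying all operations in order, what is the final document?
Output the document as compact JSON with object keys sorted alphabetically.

Answer: {"agb":6,"c":{"e":63,"fz":3,"nzh":85,"p":44},"mpn":26,"yp":58}

Derivation:
After op 1 (add /agb 6): {"agb":6,"c":{"e":63,"fz":3,"omx":85,"p":18},"mpn":{"h":10,"ho":31,"hrv":79,"ou":12},"vff":{"czu":72,"ojk":68,"ul":17},"yp":{"hyd":82,"xo":18}}
After op 2 (replace /mpn 26): {"agb":6,"c":{"e":63,"fz":3,"omx":85,"p":18},"mpn":26,"vff":{"czu":72,"ojk":68,"ul":17},"yp":{"hyd":82,"xo":18}}
After op 3 (replace /c/p 44): {"agb":6,"c":{"e":63,"fz":3,"omx":85,"p":44},"mpn":26,"vff":{"czu":72,"ojk":68,"ul":17},"yp":{"hyd":82,"xo":18}}
After op 4 (remove /vff/czu): {"agb":6,"c":{"e":63,"fz":3,"omx":85,"p":44},"mpn":26,"vff":{"ojk":68,"ul":17},"yp":{"hyd":82,"xo":18}}
After op 5 (add /c/nzh 85): {"agb":6,"c":{"e":63,"fz":3,"nzh":85,"omx":85,"p":44},"mpn":26,"vff":{"ojk":68,"ul":17},"yp":{"hyd":82,"xo":18}}
After op 6 (remove /c/omx): {"agb":6,"c":{"e":63,"fz":3,"nzh":85,"p":44},"mpn":26,"vff":{"ojk":68,"ul":17},"yp":{"hyd":82,"xo":18}}
After op 7 (remove /vff): {"agb":6,"c":{"e":63,"fz":3,"nzh":85,"p":44},"mpn":26,"yp":{"hyd":82,"xo":18}}
After op 8 (add /yp/m 55): {"agb":6,"c":{"e":63,"fz":3,"nzh":85,"p":44},"mpn":26,"yp":{"hyd":82,"m":55,"xo":18}}
After op 9 (remove /yp/xo): {"agb":6,"c":{"e":63,"fz":3,"nzh":85,"p":44},"mpn":26,"yp":{"hyd":82,"m":55}}
After op 10 (replace /yp 58): {"agb":6,"c":{"e":63,"fz":3,"nzh":85,"p":44},"mpn":26,"yp":58}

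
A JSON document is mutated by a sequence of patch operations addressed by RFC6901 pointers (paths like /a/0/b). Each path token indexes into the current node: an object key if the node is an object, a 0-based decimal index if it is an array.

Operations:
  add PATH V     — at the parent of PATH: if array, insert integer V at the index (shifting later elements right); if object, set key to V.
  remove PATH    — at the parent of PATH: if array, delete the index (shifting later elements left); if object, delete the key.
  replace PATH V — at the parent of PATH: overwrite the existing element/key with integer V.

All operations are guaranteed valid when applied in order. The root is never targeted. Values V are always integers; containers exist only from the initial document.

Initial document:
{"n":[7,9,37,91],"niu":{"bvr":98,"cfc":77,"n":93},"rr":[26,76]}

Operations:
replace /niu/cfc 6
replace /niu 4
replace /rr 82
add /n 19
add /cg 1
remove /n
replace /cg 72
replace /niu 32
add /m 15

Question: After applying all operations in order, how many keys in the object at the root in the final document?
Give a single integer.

After op 1 (replace /niu/cfc 6): {"n":[7,9,37,91],"niu":{"bvr":98,"cfc":6,"n":93},"rr":[26,76]}
After op 2 (replace /niu 4): {"n":[7,9,37,91],"niu":4,"rr":[26,76]}
After op 3 (replace /rr 82): {"n":[7,9,37,91],"niu":4,"rr":82}
After op 4 (add /n 19): {"n":19,"niu":4,"rr":82}
After op 5 (add /cg 1): {"cg":1,"n":19,"niu":4,"rr":82}
After op 6 (remove /n): {"cg":1,"niu":4,"rr":82}
After op 7 (replace /cg 72): {"cg":72,"niu":4,"rr":82}
After op 8 (replace /niu 32): {"cg":72,"niu":32,"rr":82}
After op 9 (add /m 15): {"cg":72,"m":15,"niu":32,"rr":82}
Size at the root: 4

Answer: 4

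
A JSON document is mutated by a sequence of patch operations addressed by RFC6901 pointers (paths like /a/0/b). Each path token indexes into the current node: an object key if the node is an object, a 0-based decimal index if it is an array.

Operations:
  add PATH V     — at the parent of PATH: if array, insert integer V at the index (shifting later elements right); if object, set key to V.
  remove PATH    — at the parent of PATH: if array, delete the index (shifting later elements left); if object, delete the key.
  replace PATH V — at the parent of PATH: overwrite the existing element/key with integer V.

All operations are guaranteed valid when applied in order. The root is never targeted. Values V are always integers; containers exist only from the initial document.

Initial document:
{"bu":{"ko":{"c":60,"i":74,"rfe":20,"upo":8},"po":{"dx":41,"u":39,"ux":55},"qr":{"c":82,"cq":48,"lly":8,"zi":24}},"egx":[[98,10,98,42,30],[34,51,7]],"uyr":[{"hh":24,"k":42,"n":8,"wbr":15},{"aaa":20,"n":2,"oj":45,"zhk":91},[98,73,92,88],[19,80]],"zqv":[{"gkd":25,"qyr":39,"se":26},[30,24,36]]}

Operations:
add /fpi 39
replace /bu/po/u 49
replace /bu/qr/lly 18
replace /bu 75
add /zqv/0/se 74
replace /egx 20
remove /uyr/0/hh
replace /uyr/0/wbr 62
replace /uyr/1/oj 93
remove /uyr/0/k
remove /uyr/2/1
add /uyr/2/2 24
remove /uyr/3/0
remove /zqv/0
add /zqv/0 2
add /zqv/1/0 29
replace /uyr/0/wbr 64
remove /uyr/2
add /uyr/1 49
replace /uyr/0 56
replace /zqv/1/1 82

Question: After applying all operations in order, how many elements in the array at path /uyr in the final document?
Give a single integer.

After op 1 (add /fpi 39): {"bu":{"ko":{"c":60,"i":74,"rfe":20,"upo":8},"po":{"dx":41,"u":39,"ux":55},"qr":{"c":82,"cq":48,"lly":8,"zi":24}},"egx":[[98,10,98,42,30],[34,51,7]],"fpi":39,"uyr":[{"hh":24,"k":42,"n":8,"wbr":15},{"aaa":20,"n":2,"oj":45,"zhk":91},[98,73,92,88],[19,80]],"zqv":[{"gkd":25,"qyr":39,"se":26},[30,24,36]]}
After op 2 (replace /bu/po/u 49): {"bu":{"ko":{"c":60,"i":74,"rfe":20,"upo":8},"po":{"dx":41,"u":49,"ux":55},"qr":{"c":82,"cq":48,"lly":8,"zi":24}},"egx":[[98,10,98,42,30],[34,51,7]],"fpi":39,"uyr":[{"hh":24,"k":42,"n":8,"wbr":15},{"aaa":20,"n":2,"oj":45,"zhk":91},[98,73,92,88],[19,80]],"zqv":[{"gkd":25,"qyr":39,"se":26},[30,24,36]]}
After op 3 (replace /bu/qr/lly 18): {"bu":{"ko":{"c":60,"i":74,"rfe":20,"upo":8},"po":{"dx":41,"u":49,"ux":55},"qr":{"c":82,"cq":48,"lly":18,"zi":24}},"egx":[[98,10,98,42,30],[34,51,7]],"fpi":39,"uyr":[{"hh":24,"k":42,"n":8,"wbr":15},{"aaa":20,"n":2,"oj":45,"zhk":91},[98,73,92,88],[19,80]],"zqv":[{"gkd":25,"qyr":39,"se":26},[30,24,36]]}
After op 4 (replace /bu 75): {"bu":75,"egx":[[98,10,98,42,30],[34,51,7]],"fpi":39,"uyr":[{"hh":24,"k":42,"n":8,"wbr":15},{"aaa":20,"n":2,"oj":45,"zhk":91},[98,73,92,88],[19,80]],"zqv":[{"gkd":25,"qyr":39,"se":26},[30,24,36]]}
After op 5 (add /zqv/0/se 74): {"bu":75,"egx":[[98,10,98,42,30],[34,51,7]],"fpi":39,"uyr":[{"hh":24,"k":42,"n":8,"wbr":15},{"aaa":20,"n":2,"oj":45,"zhk":91},[98,73,92,88],[19,80]],"zqv":[{"gkd":25,"qyr":39,"se":74},[30,24,36]]}
After op 6 (replace /egx 20): {"bu":75,"egx":20,"fpi":39,"uyr":[{"hh":24,"k":42,"n":8,"wbr":15},{"aaa":20,"n":2,"oj":45,"zhk":91},[98,73,92,88],[19,80]],"zqv":[{"gkd":25,"qyr":39,"se":74},[30,24,36]]}
After op 7 (remove /uyr/0/hh): {"bu":75,"egx":20,"fpi":39,"uyr":[{"k":42,"n":8,"wbr":15},{"aaa":20,"n":2,"oj":45,"zhk":91},[98,73,92,88],[19,80]],"zqv":[{"gkd":25,"qyr":39,"se":74},[30,24,36]]}
After op 8 (replace /uyr/0/wbr 62): {"bu":75,"egx":20,"fpi":39,"uyr":[{"k":42,"n":8,"wbr":62},{"aaa":20,"n":2,"oj":45,"zhk":91},[98,73,92,88],[19,80]],"zqv":[{"gkd":25,"qyr":39,"se":74},[30,24,36]]}
After op 9 (replace /uyr/1/oj 93): {"bu":75,"egx":20,"fpi":39,"uyr":[{"k":42,"n":8,"wbr":62},{"aaa":20,"n":2,"oj":93,"zhk":91},[98,73,92,88],[19,80]],"zqv":[{"gkd":25,"qyr":39,"se":74},[30,24,36]]}
After op 10 (remove /uyr/0/k): {"bu":75,"egx":20,"fpi":39,"uyr":[{"n":8,"wbr":62},{"aaa":20,"n":2,"oj":93,"zhk":91},[98,73,92,88],[19,80]],"zqv":[{"gkd":25,"qyr":39,"se":74},[30,24,36]]}
After op 11 (remove /uyr/2/1): {"bu":75,"egx":20,"fpi":39,"uyr":[{"n":8,"wbr":62},{"aaa":20,"n":2,"oj":93,"zhk":91},[98,92,88],[19,80]],"zqv":[{"gkd":25,"qyr":39,"se":74},[30,24,36]]}
After op 12 (add /uyr/2/2 24): {"bu":75,"egx":20,"fpi":39,"uyr":[{"n":8,"wbr":62},{"aaa":20,"n":2,"oj":93,"zhk":91},[98,92,24,88],[19,80]],"zqv":[{"gkd":25,"qyr":39,"se":74},[30,24,36]]}
After op 13 (remove /uyr/3/0): {"bu":75,"egx":20,"fpi":39,"uyr":[{"n":8,"wbr":62},{"aaa":20,"n":2,"oj":93,"zhk":91},[98,92,24,88],[80]],"zqv":[{"gkd":25,"qyr":39,"se":74},[30,24,36]]}
After op 14 (remove /zqv/0): {"bu":75,"egx":20,"fpi":39,"uyr":[{"n":8,"wbr":62},{"aaa":20,"n":2,"oj":93,"zhk":91},[98,92,24,88],[80]],"zqv":[[30,24,36]]}
After op 15 (add /zqv/0 2): {"bu":75,"egx":20,"fpi":39,"uyr":[{"n":8,"wbr":62},{"aaa":20,"n":2,"oj":93,"zhk":91},[98,92,24,88],[80]],"zqv":[2,[30,24,36]]}
After op 16 (add /zqv/1/0 29): {"bu":75,"egx":20,"fpi":39,"uyr":[{"n":8,"wbr":62},{"aaa":20,"n":2,"oj":93,"zhk":91},[98,92,24,88],[80]],"zqv":[2,[29,30,24,36]]}
After op 17 (replace /uyr/0/wbr 64): {"bu":75,"egx":20,"fpi":39,"uyr":[{"n":8,"wbr":64},{"aaa":20,"n":2,"oj":93,"zhk":91},[98,92,24,88],[80]],"zqv":[2,[29,30,24,36]]}
After op 18 (remove /uyr/2): {"bu":75,"egx":20,"fpi":39,"uyr":[{"n":8,"wbr":64},{"aaa":20,"n":2,"oj":93,"zhk":91},[80]],"zqv":[2,[29,30,24,36]]}
After op 19 (add /uyr/1 49): {"bu":75,"egx":20,"fpi":39,"uyr":[{"n":8,"wbr":64},49,{"aaa":20,"n":2,"oj":93,"zhk":91},[80]],"zqv":[2,[29,30,24,36]]}
After op 20 (replace /uyr/0 56): {"bu":75,"egx":20,"fpi":39,"uyr":[56,49,{"aaa":20,"n":2,"oj":93,"zhk":91},[80]],"zqv":[2,[29,30,24,36]]}
After op 21 (replace /zqv/1/1 82): {"bu":75,"egx":20,"fpi":39,"uyr":[56,49,{"aaa":20,"n":2,"oj":93,"zhk":91},[80]],"zqv":[2,[29,82,24,36]]}
Size at path /uyr: 4

Answer: 4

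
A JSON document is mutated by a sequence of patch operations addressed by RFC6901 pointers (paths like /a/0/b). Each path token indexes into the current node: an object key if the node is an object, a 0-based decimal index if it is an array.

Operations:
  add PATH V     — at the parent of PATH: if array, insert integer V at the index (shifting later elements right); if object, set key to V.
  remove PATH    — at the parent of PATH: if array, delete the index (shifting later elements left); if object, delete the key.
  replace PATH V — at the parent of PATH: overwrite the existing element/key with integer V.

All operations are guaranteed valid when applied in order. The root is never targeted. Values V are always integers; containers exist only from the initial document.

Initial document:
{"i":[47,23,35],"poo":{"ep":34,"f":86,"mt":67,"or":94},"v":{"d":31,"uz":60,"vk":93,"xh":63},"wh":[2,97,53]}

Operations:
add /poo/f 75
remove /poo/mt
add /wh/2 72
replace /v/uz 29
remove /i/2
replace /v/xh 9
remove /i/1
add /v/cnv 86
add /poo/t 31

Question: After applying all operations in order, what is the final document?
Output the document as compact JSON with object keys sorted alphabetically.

After op 1 (add /poo/f 75): {"i":[47,23,35],"poo":{"ep":34,"f":75,"mt":67,"or":94},"v":{"d":31,"uz":60,"vk":93,"xh":63},"wh":[2,97,53]}
After op 2 (remove /poo/mt): {"i":[47,23,35],"poo":{"ep":34,"f":75,"or":94},"v":{"d":31,"uz":60,"vk":93,"xh":63},"wh":[2,97,53]}
After op 3 (add /wh/2 72): {"i":[47,23,35],"poo":{"ep":34,"f":75,"or":94},"v":{"d":31,"uz":60,"vk":93,"xh":63},"wh":[2,97,72,53]}
After op 4 (replace /v/uz 29): {"i":[47,23,35],"poo":{"ep":34,"f":75,"or":94},"v":{"d":31,"uz":29,"vk":93,"xh":63},"wh":[2,97,72,53]}
After op 5 (remove /i/2): {"i":[47,23],"poo":{"ep":34,"f":75,"or":94},"v":{"d":31,"uz":29,"vk":93,"xh":63},"wh":[2,97,72,53]}
After op 6 (replace /v/xh 9): {"i":[47,23],"poo":{"ep":34,"f":75,"or":94},"v":{"d":31,"uz":29,"vk":93,"xh":9},"wh":[2,97,72,53]}
After op 7 (remove /i/1): {"i":[47],"poo":{"ep":34,"f":75,"or":94},"v":{"d":31,"uz":29,"vk":93,"xh":9},"wh":[2,97,72,53]}
After op 8 (add /v/cnv 86): {"i":[47],"poo":{"ep":34,"f":75,"or":94},"v":{"cnv":86,"d":31,"uz":29,"vk":93,"xh":9},"wh":[2,97,72,53]}
After op 9 (add /poo/t 31): {"i":[47],"poo":{"ep":34,"f":75,"or":94,"t":31},"v":{"cnv":86,"d":31,"uz":29,"vk":93,"xh":9},"wh":[2,97,72,53]}

Answer: {"i":[47],"poo":{"ep":34,"f":75,"or":94,"t":31},"v":{"cnv":86,"d":31,"uz":29,"vk":93,"xh":9},"wh":[2,97,72,53]}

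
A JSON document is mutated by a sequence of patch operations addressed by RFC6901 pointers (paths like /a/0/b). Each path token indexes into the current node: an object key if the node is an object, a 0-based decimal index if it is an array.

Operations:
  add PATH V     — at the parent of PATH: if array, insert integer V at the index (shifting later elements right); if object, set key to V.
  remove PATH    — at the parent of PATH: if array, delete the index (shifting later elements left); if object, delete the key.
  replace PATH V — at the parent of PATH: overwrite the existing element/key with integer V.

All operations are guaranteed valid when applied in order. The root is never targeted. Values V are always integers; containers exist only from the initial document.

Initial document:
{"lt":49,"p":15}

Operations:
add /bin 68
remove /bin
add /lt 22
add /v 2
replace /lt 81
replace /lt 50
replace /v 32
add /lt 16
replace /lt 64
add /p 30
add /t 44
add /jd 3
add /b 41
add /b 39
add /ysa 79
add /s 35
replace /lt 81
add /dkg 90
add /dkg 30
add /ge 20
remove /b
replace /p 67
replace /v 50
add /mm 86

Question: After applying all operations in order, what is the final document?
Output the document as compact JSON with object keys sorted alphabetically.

Answer: {"dkg":30,"ge":20,"jd":3,"lt":81,"mm":86,"p":67,"s":35,"t":44,"v":50,"ysa":79}

Derivation:
After op 1 (add /bin 68): {"bin":68,"lt":49,"p":15}
After op 2 (remove /bin): {"lt":49,"p":15}
After op 3 (add /lt 22): {"lt":22,"p":15}
After op 4 (add /v 2): {"lt":22,"p":15,"v":2}
After op 5 (replace /lt 81): {"lt":81,"p":15,"v":2}
After op 6 (replace /lt 50): {"lt":50,"p":15,"v":2}
After op 7 (replace /v 32): {"lt":50,"p":15,"v":32}
After op 8 (add /lt 16): {"lt":16,"p":15,"v":32}
After op 9 (replace /lt 64): {"lt":64,"p":15,"v":32}
After op 10 (add /p 30): {"lt":64,"p":30,"v":32}
After op 11 (add /t 44): {"lt":64,"p":30,"t":44,"v":32}
After op 12 (add /jd 3): {"jd":3,"lt":64,"p":30,"t":44,"v":32}
After op 13 (add /b 41): {"b":41,"jd":3,"lt":64,"p":30,"t":44,"v":32}
After op 14 (add /b 39): {"b":39,"jd":3,"lt":64,"p":30,"t":44,"v":32}
After op 15 (add /ysa 79): {"b":39,"jd":3,"lt":64,"p":30,"t":44,"v":32,"ysa":79}
After op 16 (add /s 35): {"b":39,"jd":3,"lt":64,"p":30,"s":35,"t":44,"v":32,"ysa":79}
After op 17 (replace /lt 81): {"b":39,"jd":3,"lt":81,"p":30,"s":35,"t":44,"v":32,"ysa":79}
After op 18 (add /dkg 90): {"b":39,"dkg":90,"jd":3,"lt":81,"p":30,"s":35,"t":44,"v":32,"ysa":79}
After op 19 (add /dkg 30): {"b":39,"dkg":30,"jd":3,"lt":81,"p":30,"s":35,"t":44,"v":32,"ysa":79}
After op 20 (add /ge 20): {"b":39,"dkg":30,"ge":20,"jd":3,"lt":81,"p":30,"s":35,"t":44,"v":32,"ysa":79}
After op 21 (remove /b): {"dkg":30,"ge":20,"jd":3,"lt":81,"p":30,"s":35,"t":44,"v":32,"ysa":79}
After op 22 (replace /p 67): {"dkg":30,"ge":20,"jd":3,"lt":81,"p":67,"s":35,"t":44,"v":32,"ysa":79}
After op 23 (replace /v 50): {"dkg":30,"ge":20,"jd":3,"lt":81,"p":67,"s":35,"t":44,"v":50,"ysa":79}
After op 24 (add /mm 86): {"dkg":30,"ge":20,"jd":3,"lt":81,"mm":86,"p":67,"s":35,"t":44,"v":50,"ysa":79}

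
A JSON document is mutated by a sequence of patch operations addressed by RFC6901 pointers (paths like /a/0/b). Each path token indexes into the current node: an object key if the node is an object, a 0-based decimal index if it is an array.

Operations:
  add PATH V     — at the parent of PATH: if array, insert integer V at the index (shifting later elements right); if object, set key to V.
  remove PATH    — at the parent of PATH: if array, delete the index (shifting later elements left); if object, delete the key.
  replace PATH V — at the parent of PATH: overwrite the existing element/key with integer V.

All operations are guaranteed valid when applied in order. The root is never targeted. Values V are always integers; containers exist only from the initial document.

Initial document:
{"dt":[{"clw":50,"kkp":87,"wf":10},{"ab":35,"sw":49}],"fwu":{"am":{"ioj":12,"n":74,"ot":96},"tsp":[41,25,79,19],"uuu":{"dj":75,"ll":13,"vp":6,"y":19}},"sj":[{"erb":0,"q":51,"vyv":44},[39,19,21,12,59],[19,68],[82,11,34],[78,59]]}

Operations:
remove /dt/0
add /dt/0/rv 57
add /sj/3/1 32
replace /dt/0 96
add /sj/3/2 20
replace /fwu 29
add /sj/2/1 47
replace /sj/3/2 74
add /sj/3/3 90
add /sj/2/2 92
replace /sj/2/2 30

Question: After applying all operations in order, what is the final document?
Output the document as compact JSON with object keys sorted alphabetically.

Answer: {"dt":[96],"fwu":29,"sj":[{"erb":0,"q":51,"vyv":44},[39,19,21,12,59],[19,47,30,68],[82,32,74,90,11,34],[78,59]]}

Derivation:
After op 1 (remove /dt/0): {"dt":[{"ab":35,"sw":49}],"fwu":{"am":{"ioj":12,"n":74,"ot":96},"tsp":[41,25,79,19],"uuu":{"dj":75,"ll":13,"vp":6,"y":19}},"sj":[{"erb":0,"q":51,"vyv":44},[39,19,21,12,59],[19,68],[82,11,34],[78,59]]}
After op 2 (add /dt/0/rv 57): {"dt":[{"ab":35,"rv":57,"sw":49}],"fwu":{"am":{"ioj":12,"n":74,"ot":96},"tsp":[41,25,79,19],"uuu":{"dj":75,"ll":13,"vp":6,"y":19}},"sj":[{"erb":0,"q":51,"vyv":44},[39,19,21,12,59],[19,68],[82,11,34],[78,59]]}
After op 3 (add /sj/3/1 32): {"dt":[{"ab":35,"rv":57,"sw":49}],"fwu":{"am":{"ioj":12,"n":74,"ot":96},"tsp":[41,25,79,19],"uuu":{"dj":75,"ll":13,"vp":6,"y":19}},"sj":[{"erb":0,"q":51,"vyv":44},[39,19,21,12,59],[19,68],[82,32,11,34],[78,59]]}
After op 4 (replace /dt/0 96): {"dt":[96],"fwu":{"am":{"ioj":12,"n":74,"ot":96},"tsp":[41,25,79,19],"uuu":{"dj":75,"ll":13,"vp":6,"y":19}},"sj":[{"erb":0,"q":51,"vyv":44},[39,19,21,12,59],[19,68],[82,32,11,34],[78,59]]}
After op 5 (add /sj/3/2 20): {"dt":[96],"fwu":{"am":{"ioj":12,"n":74,"ot":96},"tsp":[41,25,79,19],"uuu":{"dj":75,"ll":13,"vp":6,"y":19}},"sj":[{"erb":0,"q":51,"vyv":44},[39,19,21,12,59],[19,68],[82,32,20,11,34],[78,59]]}
After op 6 (replace /fwu 29): {"dt":[96],"fwu":29,"sj":[{"erb":0,"q":51,"vyv":44},[39,19,21,12,59],[19,68],[82,32,20,11,34],[78,59]]}
After op 7 (add /sj/2/1 47): {"dt":[96],"fwu":29,"sj":[{"erb":0,"q":51,"vyv":44},[39,19,21,12,59],[19,47,68],[82,32,20,11,34],[78,59]]}
After op 8 (replace /sj/3/2 74): {"dt":[96],"fwu":29,"sj":[{"erb":0,"q":51,"vyv":44},[39,19,21,12,59],[19,47,68],[82,32,74,11,34],[78,59]]}
After op 9 (add /sj/3/3 90): {"dt":[96],"fwu":29,"sj":[{"erb":0,"q":51,"vyv":44},[39,19,21,12,59],[19,47,68],[82,32,74,90,11,34],[78,59]]}
After op 10 (add /sj/2/2 92): {"dt":[96],"fwu":29,"sj":[{"erb":0,"q":51,"vyv":44},[39,19,21,12,59],[19,47,92,68],[82,32,74,90,11,34],[78,59]]}
After op 11 (replace /sj/2/2 30): {"dt":[96],"fwu":29,"sj":[{"erb":0,"q":51,"vyv":44},[39,19,21,12,59],[19,47,30,68],[82,32,74,90,11,34],[78,59]]}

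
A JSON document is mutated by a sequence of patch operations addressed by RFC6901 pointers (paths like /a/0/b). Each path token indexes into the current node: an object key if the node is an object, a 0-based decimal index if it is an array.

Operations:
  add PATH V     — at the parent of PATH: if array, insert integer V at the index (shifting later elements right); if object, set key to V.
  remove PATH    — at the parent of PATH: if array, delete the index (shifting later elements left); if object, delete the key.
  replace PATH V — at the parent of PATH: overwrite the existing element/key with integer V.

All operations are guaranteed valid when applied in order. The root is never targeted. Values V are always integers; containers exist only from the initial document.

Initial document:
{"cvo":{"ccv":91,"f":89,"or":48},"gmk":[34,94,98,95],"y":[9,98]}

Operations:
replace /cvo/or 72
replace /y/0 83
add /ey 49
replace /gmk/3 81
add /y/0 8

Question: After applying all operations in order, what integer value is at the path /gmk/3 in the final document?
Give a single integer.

Answer: 81

Derivation:
After op 1 (replace /cvo/or 72): {"cvo":{"ccv":91,"f":89,"or":72},"gmk":[34,94,98,95],"y":[9,98]}
After op 2 (replace /y/0 83): {"cvo":{"ccv":91,"f":89,"or":72},"gmk":[34,94,98,95],"y":[83,98]}
After op 3 (add /ey 49): {"cvo":{"ccv":91,"f":89,"or":72},"ey":49,"gmk":[34,94,98,95],"y":[83,98]}
After op 4 (replace /gmk/3 81): {"cvo":{"ccv":91,"f":89,"or":72},"ey":49,"gmk":[34,94,98,81],"y":[83,98]}
After op 5 (add /y/0 8): {"cvo":{"ccv":91,"f":89,"or":72},"ey":49,"gmk":[34,94,98,81],"y":[8,83,98]}
Value at /gmk/3: 81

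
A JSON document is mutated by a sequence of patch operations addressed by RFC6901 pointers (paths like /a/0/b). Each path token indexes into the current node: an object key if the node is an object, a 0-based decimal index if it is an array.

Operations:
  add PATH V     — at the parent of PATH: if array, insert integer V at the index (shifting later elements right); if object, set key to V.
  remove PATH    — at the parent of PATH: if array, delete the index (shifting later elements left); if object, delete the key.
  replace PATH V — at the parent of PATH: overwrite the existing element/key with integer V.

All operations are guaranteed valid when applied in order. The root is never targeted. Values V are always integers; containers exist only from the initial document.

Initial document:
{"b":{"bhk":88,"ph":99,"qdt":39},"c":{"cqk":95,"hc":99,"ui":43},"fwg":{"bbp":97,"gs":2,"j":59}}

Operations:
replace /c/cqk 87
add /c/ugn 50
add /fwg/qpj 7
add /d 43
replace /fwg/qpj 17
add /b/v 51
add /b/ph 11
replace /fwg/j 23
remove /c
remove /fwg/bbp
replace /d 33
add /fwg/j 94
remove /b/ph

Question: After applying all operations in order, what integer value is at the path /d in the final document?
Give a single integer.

Answer: 33

Derivation:
After op 1 (replace /c/cqk 87): {"b":{"bhk":88,"ph":99,"qdt":39},"c":{"cqk":87,"hc":99,"ui":43},"fwg":{"bbp":97,"gs":2,"j":59}}
After op 2 (add /c/ugn 50): {"b":{"bhk":88,"ph":99,"qdt":39},"c":{"cqk":87,"hc":99,"ugn":50,"ui":43},"fwg":{"bbp":97,"gs":2,"j":59}}
After op 3 (add /fwg/qpj 7): {"b":{"bhk":88,"ph":99,"qdt":39},"c":{"cqk":87,"hc":99,"ugn":50,"ui":43},"fwg":{"bbp":97,"gs":2,"j":59,"qpj":7}}
After op 4 (add /d 43): {"b":{"bhk":88,"ph":99,"qdt":39},"c":{"cqk":87,"hc":99,"ugn":50,"ui":43},"d":43,"fwg":{"bbp":97,"gs":2,"j":59,"qpj":7}}
After op 5 (replace /fwg/qpj 17): {"b":{"bhk":88,"ph":99,"qdt":39},"c":{"cqk":87,"hc":99,"ugn":50,"ui":43},"d":43,"fwg":{"bbp":97,"gs":2,"j":59,"qpj":17}}
After op 6 (add /b/v 51): {"b":{"bhk":88,"ph":99,"qdt":39,"v":51},"c":{"cqk":87,"hc":99,"ugn":50,"ui":43},"d":43,"fwg":{"bbp":97,"gs":2,"j":59,"qpj":17}}
After op 7 (add /b/ph 11): {"b":{"bhk":88,"ph":11,"qdt":39,"v":51},"c":{"cqk":87,"hc":99,"ugn":50,"ui":43},"d":43,"fwg":{"bbp":97,"gs":2,"j":59,"qpj":17}}
After op 8 (replace /fwg/j 23): {"b":{"bhk":88,"ph":11,"qdt":39,"v":51},"c":{"cqk":87,"hc":99,"ugn":50,"ui":43},"d":43,"fwg":{"bbp":97,"gs":2,"j":23,"qpj":17}}
After op 9 (remove /c): {"b":{"bhk":88,"ph":11,"qdt":39,"v":51},"d":43,"fwg":{"bbp":97,"gs":2,"j":23,"qpj":17}}
After op 10 (remove /fwg/bbp): {"b":{"bhk":88,"ph":11,"qdt":39,"v":51},"d":43,"fwg":{"gs":2,"j":23,"qpj":17}}
After op 11 (replace /d 33): {"b":{"bhk":88,"ph":11,"qdt":39,"v":51},"d":33,"fwg":{"gs":2,"j":23,"qpj":17}}
After op 12 (add /fwg/j 94): {"b":{"bhk":88,"ph":11,"qdt":39,"v":51},"d":33,"fwg":{"gs":2,"j":94,"qpj":17}}
After op 13 (remove /b/ph): {"b":{"bhk":88,"qdt":39,"v":51},"d":33,"fwg":{"gs":2,"j":94,"qpj":17}}
Value at /d: 33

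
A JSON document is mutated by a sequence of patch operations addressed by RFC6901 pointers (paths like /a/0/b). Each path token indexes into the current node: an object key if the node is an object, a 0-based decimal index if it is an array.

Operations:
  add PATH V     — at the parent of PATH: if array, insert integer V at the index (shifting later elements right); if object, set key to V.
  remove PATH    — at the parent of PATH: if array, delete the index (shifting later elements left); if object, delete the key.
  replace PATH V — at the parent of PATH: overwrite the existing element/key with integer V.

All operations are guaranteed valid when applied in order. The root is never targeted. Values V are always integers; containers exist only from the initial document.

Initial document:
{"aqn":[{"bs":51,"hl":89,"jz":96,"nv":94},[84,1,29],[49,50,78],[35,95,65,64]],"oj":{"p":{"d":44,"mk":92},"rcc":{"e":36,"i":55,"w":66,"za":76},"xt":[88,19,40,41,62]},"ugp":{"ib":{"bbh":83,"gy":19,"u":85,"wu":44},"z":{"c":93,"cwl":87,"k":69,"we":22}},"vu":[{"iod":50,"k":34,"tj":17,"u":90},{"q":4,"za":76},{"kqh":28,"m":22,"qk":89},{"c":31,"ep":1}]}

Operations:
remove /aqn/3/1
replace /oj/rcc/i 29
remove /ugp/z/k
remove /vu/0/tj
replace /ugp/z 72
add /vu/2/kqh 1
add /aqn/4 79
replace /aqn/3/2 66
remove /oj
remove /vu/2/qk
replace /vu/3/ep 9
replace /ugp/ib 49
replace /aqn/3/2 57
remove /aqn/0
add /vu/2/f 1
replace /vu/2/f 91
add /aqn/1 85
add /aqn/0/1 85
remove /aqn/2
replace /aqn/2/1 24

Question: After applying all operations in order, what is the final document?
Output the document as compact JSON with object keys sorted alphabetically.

Answer: {"aqn":[[84,85,1,29],85,[35,24,57],79],"ugp":{"ib":49,"z":72},"vu":[{"iod":50,"k":34,"u":90},{"q":4,"za":76},{"f":91,"kqh":1,"m":22},{"c":31,"ep":9}]}

Derivation:
After op 1 (remove /aqn/3/1): {"aqn":[{"bs":51,"hl":89,"jz":96,"nv":94},[84,1,29],[49,50,78],[35,65,64]],"oj":{"p":{"d":44,"mk":92},"rcc":{"e":36,"i":55,"w":66,"za":76},"xt":[88,19,40,41,62]},"ugp":{"ib":{"bbh":83,"gy":19,"u":85,"wu":44},"z":{"c":93,"cwl":87,"k":69,"we":22}},"vu":[{"iod":50,"k":34,"tj":17,"u":90},{"q":4,"za":76},{"kqh":28,"m":22,"qk":89},{"c":31,"ep":1}]}
After op 2 (replace /oj/rcc/i 29): {"aqn":[{"bs":51,"hl":89,"jz":96,"nv":94},[84,1,29],[49,50,78],[35,65,64]],"oj":{"p":{"d":44,"mk":92},"rcc":{"e":36,"i":29,"w":66,"za":76},"xt":[88,19,40,41,62]},"ugp":{"ib":{"bbh":83,"gy":19,"u":85,"wu":44},"z":{"c":93,"cwl":87,"k":69,"we":22}},"vu":[{"iod":50,"k":34,"tj":17,"u":90},{"q":4,"za":76},{"kqh":28,"m":22,"qk":89},{"c":31,"ep":1}]}
After op 3 (remove /ugp/z/k): {"aqn":[{"bs":51,"hl":89,"jz":96,"nv":94},[84,1,29],[49,50,78],[35,65,64]],"oj":{"p":{"d":44,"mk":92},"rcc":{"e":36,"i":29,"w":66,"za":76},"xt":[88,19,40,41,62]},"ugp":{"ib":{"bbh":83,"gy":19,"u":85,"wu":44},"z":{"c":93,"cwl":87,"we":22}},"vu":[{"iod":50,"k":34,"tj":17,"u":90},{"q":4,"za":76},{"kqh":28,"m":22,"qk":89},{"c":31,"ep":1}]}
After op 4 (remove /vu/0/tj): {"aqn":[{"bs":51,"hl":89,"jz":96,"nv":94},[84,1,29],[49,50,78],[35,65,64]],"oj":{"p":{"d":44,"mk":92},"rcc":{"e":36,"i":29,"w":66,"za":76},"xt":[88,19,40,41,62]},"ugp":{"ib":{"bbh":83,"gy":19,"u":85,"wu":44},"z":{"c":93,"cwl":87,"we":22}},"vu":[{"iod":50,"k":34,"u":90},{"q":4,"za":76},{"kqh":28,"m":22,"qk":89},{"c":31,"ep":1}]}
After op 5 (replace /ugp/z 72): {"aqn":[{"bs":51,"hl":89,"jz":96,"nv":94},[84,1,29],[49,50,78],[35,65,64]],"oj":{"p":{"d":44,"mk":92},"rcc":{"e":36,"i":29,"w":66,"za":76},"xt":[88,19,40,41,62]},"ugp":{"ib":{"bbh":83,"gy":19,"u":85,"wu":44},"z":72},"vu":[{"iod":50,"k":34,"u":90},{"q":4,"za":76},{"kqh":28,"m":22,"qk":89},{"c":31,"ep":1}]}
After op 6 (add /vu/2/kqh 1): {"aqn":[{"bs":51,"hl":89,"jz":96,"nv":94},[84,1,29],[49,50,78],[35,65,64]],"oj":{"p":{"d":44,"mk":92},"rcc":{"e":36,"i":29,"w":66,"za":76},"xt":[88,19,40,41,62]},"ugp":{"ib":{"bbh":83,"gy":19,"u":85,"wu":44},"z":72},"vu":[{"iod":50,"k":34,"u":90},{"q":4,"za":76},{"kqh":1,"m":22,"qk":89},{"c":31,"ep":1}]}
After op 7 (add /aqn/4 79): {"aqn":[{"bs":51,"hl":89,"jz":96,"nv":94},[84,1,29],[49,50,78],[35,65,64],79],"oj":{"p":{"d":44,"mk":92},"rcc":{"e":36,"i":29,"w":66,"za":76},"xt":[88,19,40,41,62]},"ugp":{"ib":{"bbh":83,"gy":19,"u":85,"wu":44},"z":72},"vu":[{"iod":50,"k":34,"u":90},{"q":4,"za":76},{"kqh":1,"m":22,"qk":89},{"c":31,"ep":1}]}
After op 8 (replace /aqn/3/2 66): {"aqn":[{"bs":51,"hl":89,"jz":96,"nv":94},[84,1,29],[49,50,78],[35,65,66],79],"oj":{"p":{"d":44,"mk":92},"rcc":{"e":36,"i":29,"w":66,"za":76},"xt":[88,19,40,41,62]},"ugp":{"ib":{"bbh":83,"gy":19,"u":85,"wu":44},"z":72},"vu":[{"iod":50,"k":34,"u":90},{"q":4,"za":76},{"kqh":1,"m":22,"qk":89},{"c":31,"ep":1}]}
After op 9 (remove /oj): {"aqn":[{"bs":51,"hl":89,"jz":96,"nv":94},[84,1,29],[49,50,78],[35,65,66],79],"ugp":{"ib":{"bbh":83,"gy":19,"u":85,"wu":44},"z":72},"vu":[{"iod":50,"k":34,"u":90},{"q":4,"za":76},{"kqh":1,"m":22,"qk":89},{"c":31,"ep":1}]}
After op 10 (remove /vu/2/qk): {"aqn":[{"bs":51,"hl":89,"jz":96,"nv":94},[84,1,29],[49,50,78],[35,65,66],79],"ugp":{"ib":{"bbh":83,"gy":19,"u":85,"wu":44},"z":72},"vu":[{"iod":50,"k":34,"u":90},{"q":4,"za":76},{"kqh":1,"m":22},{"c":31,"ep":1}]}
After op 11 (replace /vu/3/ep 9): {"aqn":[{"bs":51,"hl":89,"jz":96,"nv":94},[84,1,29],[49,50,78],[35,65,66],79],"ugp":{"ib":{"bbh":83,"gy":19,"u":85,"wu":44},"z":72},"vu":[{"iod":50,"k":34,"u":90},{"q":4,"za":76},{"kqh":1,"m":22},{"c":31,"ep":9}]}
After op 12 (replace /ugp/ib 49): {"aqn":[{"bs":51,"hl":89,"jz":96,"nv":94},[84,1,29],[49,50,78],[35,65,66],79],"ugp":{"ib":49,"z":72},"vu":[{"iod":50,"k":34,"u":90},{"q":4,"za":76},{"kqh":1,"m":22},{"c":31,"ep":9}]}
After op 13 (replace /aqn/3/2 57): {"aqn":[{"bs":51,"hl":89,"jz":96,"nv":94},[84,1,29],[49,50,78],[35,65,57],79],"ugp":{"ib":49,"z":72},"vu":[{"iod":50,"k":34,"u":90},{"q":4,"za":76},{"kqh":1,"m":22},{"c":31,"ep":9}]}
After op 14 (remove /aqn/0): {"aqn":[[84,1,29],[49,50,78],[35,65,57],79],"ugp":{"ib":49,"z":72},"vu":[{"iod":50,"k":34,"u":90},{"q":4,"za":76},{"kqh":1,"m":22},{"c":31,"ep":9}]}
After op 15 (add /vu/2/f 1): {"aqn":[[84,1,29],[49,50,78],[35,65,57],79],"ugp":{"ib":49,"z":72},"vu":[{"iod":50,"k":34,"u":90},{"q":4,"za":76},{"f":1,"kqh":1,"m":22},{"c":31,"ep":9}]}
After op 16 (replace /vu/2/f 91): {"aqn":[[84,1,29],[49,50,78],[35,65,57],79],"ugp":{"ib":49,"z":72},"vu":[{"iod":50,"k":34,"u":90},{"q":4,"za":76},{"f":91,"kqh":1,"m":22},{"c":31,"ep":9}]}
After op 17 (add /aqn/1 85): {"aqn":[[84,1,29],85,[49,50,78],[35,65,57],79],"ugp":{"ib":49,"z":72},"vu":[{"iod":50,"k":34,"u":90},{"q":4,"za":76},{"f":91,"kqh":1,"m":22},{"c":31,"ep":9}]}
After op 18 (add /aqn/0/1 85): {"aqn":[[84,85,1,29],85,[49,50,78],[35,65,57],79],"ugp":{"ib":49,"z":72},"vu":[{"iod":50,"k":34,"u":90},{"q":4,"za":76},{"f":91,"kqh":1,"m":22},{"c":31,"ep":9}]}
After op 19 (remove /aqn/2): {"aqn":[[84,85,1,29],85,[35,65,57],79],"ugp":{"ib":49,"z":72},"vu":[{"iod":50,"k":34,"u":90},{"q":4,"za":76},{"f":91,"kqh":1,"m":22},{"c":31,"ep":9}]}
After op 20 (replace /aqn/2/1 24): {"aqn":[[84,85,1,29],85,[35,24,57],79],"ugp":{"ib":49,"z":72},"vu":[{"iod":50,"k":34,"u":90},{"q":4,"za":76},{"f":91,"kqh":1,"m":22},{"c":31,"ep":9}]}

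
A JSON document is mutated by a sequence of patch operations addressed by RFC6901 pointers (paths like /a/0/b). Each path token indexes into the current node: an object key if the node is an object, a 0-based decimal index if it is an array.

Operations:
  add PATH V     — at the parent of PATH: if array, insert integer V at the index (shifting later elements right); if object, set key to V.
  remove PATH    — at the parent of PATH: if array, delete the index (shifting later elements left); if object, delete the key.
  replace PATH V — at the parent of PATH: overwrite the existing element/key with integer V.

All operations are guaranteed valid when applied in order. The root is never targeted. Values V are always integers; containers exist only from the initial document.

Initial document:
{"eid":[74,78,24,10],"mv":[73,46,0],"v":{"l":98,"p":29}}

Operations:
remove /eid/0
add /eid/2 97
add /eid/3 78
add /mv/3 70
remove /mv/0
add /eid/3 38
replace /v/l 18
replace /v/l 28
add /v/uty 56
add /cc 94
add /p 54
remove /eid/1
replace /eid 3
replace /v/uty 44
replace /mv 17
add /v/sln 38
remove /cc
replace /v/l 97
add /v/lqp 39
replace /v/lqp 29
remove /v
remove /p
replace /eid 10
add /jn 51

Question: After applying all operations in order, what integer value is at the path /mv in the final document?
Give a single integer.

Answer: 17

Derivation:
After op 1 (remove /eid/0): {"eid":[78,24,10],"mv":[73,46,0],"v":{"l":98,"p":29}}
After op 2 (add /eid/2 97): {"eid":[78,24,97,10],"mv":[73,46,0],"v":{"l":98,"p":29}}
After op 3 (add /eid/3 78): {"eid":[78,24,97,78,10],"mv":[73,46,0],"v":{"l":98,"p":29}}
After op 4 (add /mv/3 70): {"eid":[78,24,97,78,10],"mv":[73,46,0,70],"v":{"l":98,"p":29}}
After op 5 (remove /mv/0): {"eid":[78,24,97,78,10],"mv":[46,0,70],"v":{"l":98,"p":29}}
After op 6 (add /eid/3 38): {"eid":[78,24,97,38,78,10],"mv":[46,0,70],"v":{"l":98,"p":29}}
After op 7 (replace /v/l 18): {"eid":[78,24,97,38,78,10],"mv":[46,0,70],"v":{"l":18,"p":29}}
After op 8 (replace /v/l 28): {"eid":[78,24,97,38,78,10],"mv":[46,0,70],"v":{"l":28,"p":29}}
After op 9 (add /v/uty 56): {"eid":[78,24,97,38,78,10],"mv":[46,0,70],"v":{"l":28,"p":29,"uty":56}}
After op 10 (add /cc 94): {"cc":94,"eid":[78,24,97,38,78,10],"mv":[46,0,70],"v":{"l":28,"p":29,"uty":56}}
After op 11 (add /p 54): {"cc":94,"eid":[78,24,97,38,78,10],"mv":[46,0,70],"p":54,"v":{"l":28,"p":29,"uty":56}}
After op 12 (remove /eid/1): {"cc":94,"eid":[78,97,38,78,10],"mv":[46,0,70],"p":54,"v":{"l":28,"p":29,"uty":56}}
After op 13 (replace /eid 3): {"cc":94,"eid":3,"mv":[46,0,70],"p":54,"v":{"l":28,"p":29,"uty":56}}
After op 14 (replace /v/uty 44): {"cc":94,"eid":3,"mv":[46,0,70],"p":54,"v":{"l":28,"p":29,"uty":44}}
After op 15 (replace /mv 17): {"cc":94,"eid":3,"mv":17,"p":54,"v":{"l":28,"p":29,"uty":44}}
After op 16 (add /v/sln 38): {"cc":94,"eid":3,"mv":17,"p":54,"v":{"l":28,"p":29,"sln":38,"uty":44}}
After op 17 (remove /cc): {"eid":3,"mv":17,"p":54,"v":{"l":28,"p":29,"sln":38,"uty":44}}
After op 18 (replace /v/l 97): {"eid":3,"mv":17,"p":54,"v":{"l":97,"p":29,"sln":38,"uty":44}}
After op 19 (add /v/lqp 39): {"eid":3,"mv":17,"p":54,"v":{"l":97,"lqp":39,"p":29,"sln":38,"uty":44}}
After op 20 (replace /v/lqp 29): {"eid":3,"mv":17,"p":54,"v":{"l":97,"lqp":29,"p":29,"sln":38,"uty":44}}
After op 21 (remove /v): {"eid":3,"mv":17,"p":54}
After op 22 (remove /p): {"eid":3,"mv":17}
After op 23 (replace /eid 10): {"eid":10,"mv":17}
After op 24 (add /jn 51): {"eid":10,"jn":51,"mv":17}
Value at /mv: 17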